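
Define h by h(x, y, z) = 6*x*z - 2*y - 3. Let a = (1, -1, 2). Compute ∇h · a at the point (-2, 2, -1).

-28

∂h/∂x = 6*z
∂h/∂y = -2
∂h/∂z = 6*x
∇h at (-2, 2, -1) = (-6, -2, -12)
∇h · a = (-6)(1) + (-2)(-1) + (-12)(2) = -28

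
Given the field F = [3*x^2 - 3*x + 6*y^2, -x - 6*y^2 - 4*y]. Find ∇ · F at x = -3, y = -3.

∂F₁/∂x = 6*x - 3
∂F₂/∂y = -12*y - 4
∇·F = 6*x - 12*y - 7
At (-3, -3): 11.

11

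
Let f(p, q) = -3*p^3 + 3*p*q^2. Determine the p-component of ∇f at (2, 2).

(∇f)_1 = ∂f/∂p = -9*p^2 + 3*q^2
At (2, 2): -24.

-24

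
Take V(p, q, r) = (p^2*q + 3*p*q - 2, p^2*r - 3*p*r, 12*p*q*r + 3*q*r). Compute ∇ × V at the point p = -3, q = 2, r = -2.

(∇×V)₁ = ∂V₃/∂q − ∂V₂/∂r = -p^2 + 12*p*r + 3*p + 3*r
(∇×V)₂ = ∂V₁/∂r − ∂V₃/∂p = -12*q*r
(∇×V)₃ = ∂V₂/∂p − ∂V₁/∂q = -p^2 + 2*p*r - 3*p - 3*r
∇×V = (-p^2 + 12*p*r + 3*p + 3*r, -12*q*r, -p^2 + 2*p*r - 3*p - 3*r)
At (-3, 2, -2): (48, 48, 18).

(48, 48, 18)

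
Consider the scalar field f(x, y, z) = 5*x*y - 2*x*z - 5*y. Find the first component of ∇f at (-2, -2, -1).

-8

(∇f)_1 = ∂f/∂x = 5*y - 2*z
At (-2, -2, -1): -8.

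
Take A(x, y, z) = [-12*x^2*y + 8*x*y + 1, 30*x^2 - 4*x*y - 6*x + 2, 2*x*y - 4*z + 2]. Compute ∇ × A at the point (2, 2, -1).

(∇×A)₁ = ∂A₃/∂y − ∂A₂/∂z = 2*x
(∇×A)₂ = ∂A₁/∂z − ∂A₃/∂x = -2*y
(∇×A)₃ = ∂A₂/∂x − ∂A₁/∂y = 12*x^2 + 52*x - 4*y - 6
∇×A = (2*x, -2*y, 12*x^2 + 52*x - 4*y - 6)
At (2, 2, -1): (4, -4, 138).

(4, -4, 138)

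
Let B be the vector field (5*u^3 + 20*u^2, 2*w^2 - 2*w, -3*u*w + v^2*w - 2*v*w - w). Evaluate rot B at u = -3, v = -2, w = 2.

(-18, 6, 0)

(∇×B)₁ = ∂B₃/∂v − ∂B₂/∂w = 2*v*w - 6*w + 2
(∇×B)₂ = ∂B₁/∂w − ∂B₃/∂u = 3*w
(∇×B)₃ = ∂B₂/∂u − ∂B₁/∂v = 0
∇×B = (2*v*w - 6*w + 2, 3*w, 0)
At (-3, -2, 2): (-18, 6, 0).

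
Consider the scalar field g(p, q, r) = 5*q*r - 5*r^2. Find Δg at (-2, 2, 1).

-10

∂²g/∂p² = 0
∂²g/∂q² = 0
∂²g/∂r² = -10
∇²g = -10
At (-2, 2, 1): -10.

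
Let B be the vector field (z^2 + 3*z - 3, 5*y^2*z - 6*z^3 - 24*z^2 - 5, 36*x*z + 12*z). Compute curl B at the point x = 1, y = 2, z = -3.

(-2, 105, 0)

(∇×B)₁ = ∂B₃/∂y − ∂B₂/∂z = -5*y^2 + 18*z^2 + 48*z
(∇×B)₂ = ∂B₁/∂z − ∂B₃/∂x = -34*z + 3
(∇×B)₃ = ∂B₂/∂x − ∂B₁/∂y = 0
∇×B = (-5*y^2 + 18*z^2 + 48*z, -34*z + 3, 0)
At (1, 2, -3): (-2, 105, 0).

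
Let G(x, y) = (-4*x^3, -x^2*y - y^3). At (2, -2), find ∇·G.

∂G₁/∂x = -12*x^2
∂G₂/∂y = -x^2 - 3*y^2
∇·G = -13*x^2 - 3*y^2
At (2, -2): -64.

-64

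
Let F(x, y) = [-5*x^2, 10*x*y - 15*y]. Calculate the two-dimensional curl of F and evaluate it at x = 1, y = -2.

∂F₂/∂x = 10*y
∂F₁/∂y = 0
Scalar curl = 10*y
At (1, -2): -20.

-20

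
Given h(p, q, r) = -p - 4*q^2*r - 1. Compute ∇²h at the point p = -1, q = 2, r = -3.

∂²h/∂p² = 0
∂²h/∂q² = -8*r
∂²h/∂r² = 0
∇²h = -8*r
At (-1, 2, -3): 24.

24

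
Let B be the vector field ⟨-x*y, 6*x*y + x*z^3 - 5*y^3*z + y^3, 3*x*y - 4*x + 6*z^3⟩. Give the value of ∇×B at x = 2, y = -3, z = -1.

(-135, 13, -17)

(∇×B)₁ = ∂B₃/∂y − ∂B₂/∂z = -3*x*z^2 + 3*x + 5*y^3
(∇×B)₂ = ∂B₁/∂z − ∂B₃/∂x = -3*y + 4
(∇×B)₃ = ∂B₂/∂x − ∂B₁/∂y = x + 6*y + z^3
∇×B = (-3*x*z^2 + 3*x + 5*y^3, -3*y + 4, x + 6*y + z^3)
At (2, -3, -1): (-135, 13, -17).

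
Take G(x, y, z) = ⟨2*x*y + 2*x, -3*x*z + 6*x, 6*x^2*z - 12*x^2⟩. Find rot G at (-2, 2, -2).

(-6, -96, 16)

(∇×G)₁ = ∂G₃/∂y − ∂G₂/∂z = 3*x
(∇×G)₂ = ∂G₁/∂z − ∂G₃/∂x = -12*x*z + 24*x
(∇×G)₃ = ∂G₂/∂x − ∂G₁/∂y = -2*x - 3*z + 6
∇×G = (3*x, -12*x*z + 24*x, -2*x - 3*z + 6)
At (-2, 2, -2): (-6, -96, 16).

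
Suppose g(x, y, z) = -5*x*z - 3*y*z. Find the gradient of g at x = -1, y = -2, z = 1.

∂g/∂x = -5*z
∂g/∂y = -3*z
∂g/∂z = -5*x - 3*y
∇g = (-5*z, -3*z, -5*x - 3*y)
At (-1, -2, 1): (-5, -3, 11).

(-5, -3, 11)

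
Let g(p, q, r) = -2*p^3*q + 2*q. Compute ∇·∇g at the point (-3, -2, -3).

-72

∂²g/∂p² = -12*p*q
∂²g/∂q² = 0
∂²g/∂r² = 0
∇²g = -12*p*q
At (-3, -2, -3): -72.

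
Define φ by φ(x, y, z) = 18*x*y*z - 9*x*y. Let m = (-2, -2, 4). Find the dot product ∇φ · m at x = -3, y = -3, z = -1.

324

∂φ/∂x = 18*y*z - 9*y
∂φ/∂y = 18*x*z - 9*x
∂φ/∂z = 18*x*y
∇φ at (-3, -3, -1) = (81, 81, 162)
∇φ · m = (81)(-2) + (81)(-2) + (162)(4) = 324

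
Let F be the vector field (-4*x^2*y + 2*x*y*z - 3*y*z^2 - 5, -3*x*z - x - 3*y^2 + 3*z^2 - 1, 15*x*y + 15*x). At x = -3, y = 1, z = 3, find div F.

24

∂F₁/∂x = -8*x*y + 2*y*z
∂F₂/∂y = -6*y
∂F₃/∂z = 0
∇·F = -8*x*y + 2*y*z - 6*y
At (-3, 1, 3): 24.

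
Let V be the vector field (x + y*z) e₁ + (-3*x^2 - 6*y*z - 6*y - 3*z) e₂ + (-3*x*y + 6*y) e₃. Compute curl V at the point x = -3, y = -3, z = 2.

(∇×V)₁ = ∂V₃/∂y − ∂V₂/∂z = -3*x + 6*y + 9
(∇×V)₂ = ∂V₁/∂z − ∂V₃/∂x = 4*y
(∇×V)₃ = ∂V₂/∂x − ∂V₁/∂y = -6*x - z
∇×V = (-3*x + 6*y + 9, 4*y, -6*x - z)
At (-3, -3, 2): (0, -12, 16).

(0, -12, 16)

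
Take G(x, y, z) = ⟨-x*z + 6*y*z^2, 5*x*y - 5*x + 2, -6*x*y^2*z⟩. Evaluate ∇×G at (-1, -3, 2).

(∇×G)₁ = ∂G₃/∂y − ∂G₂/∂z = -12*x*y*z
(∇×G)₂ = ∂G₁/∂z − ∂G₃/∂x = -x + 6*y^2*z + 12*y*z
(∇×G)₃ = ∂G₂/∂x − ∂G₁/∂y = 5*y - 6*z^2 - 5
∇×G = (-12*x*y*z, -x + 6*y^2*z + 12*y*z, 5*y - 6*z^2 - 5)
At (-1, -3, 2): (-72, 37, -44).

(-72, 37, -44)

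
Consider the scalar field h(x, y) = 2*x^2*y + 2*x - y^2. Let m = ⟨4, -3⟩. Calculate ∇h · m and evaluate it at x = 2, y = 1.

∂h/∂x = 4*x*y + 2
∂h/∂y = 2*x^2 - 2*y
∇h at (2, 1) = (10, 6)
∇h · m = (10)(4) + (6)(-3) = 22

22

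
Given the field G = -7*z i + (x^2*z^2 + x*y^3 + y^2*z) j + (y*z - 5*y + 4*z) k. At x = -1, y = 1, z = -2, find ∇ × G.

(-4, -7, -7)

(∇×G)₁ = ∂G₃/∂y − ∂G₂/∂z = -2*x^2*z - y^2 + z - 5
(∇×G)₂ = ∂G₁/∂z − ∂G₃/∂x = -7
(∇×G)₃ = ∂G₂/∂x − ∂G₁/∂y = 2*x*z^2 + y^3
∇×G = (-2*x^2*z - y^2 + z - 5, -7, 2*x*z^2 + y^3)
At (-1, 1, -2): (-4, -7, -7).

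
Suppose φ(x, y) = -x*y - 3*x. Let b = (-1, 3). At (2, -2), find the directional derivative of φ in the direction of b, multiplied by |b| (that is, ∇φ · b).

∂φ/∂x = -y - 3
∂φ/∂y = -x
∇φ at (2, -2) = (-1, -2)
∇φ · b = (-1)(-1) + (-2)(3) = -5

-5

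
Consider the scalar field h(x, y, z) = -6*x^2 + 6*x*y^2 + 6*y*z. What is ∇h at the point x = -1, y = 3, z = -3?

(66, -54, 18)

∂h/∂x = -12*x + 6*y^2
∂h/∂y = 12*x*y + 6*z
∂h/∂z = 6*y
∇h = (-12*x + 6*y^2, 12*x*y + 6*z, 6*y)
At (-1, 3, -3): (66, -54, 18).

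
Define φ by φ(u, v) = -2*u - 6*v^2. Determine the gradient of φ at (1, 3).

(-2, -36)

∂φ/∂u = -2
∂φ/∂v = -12*v
∇φ = (-2, -12*v)
At (1, 3): (-2, -36).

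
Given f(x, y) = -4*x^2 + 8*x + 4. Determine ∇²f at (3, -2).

∂²f/∂x² = -8
∂²f/∂y² = 0
∇²f = -8
At (3, -2): -8.

-8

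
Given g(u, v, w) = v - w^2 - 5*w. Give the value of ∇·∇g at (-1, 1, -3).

∂²g/∂u² = 0
∂²g/∂v² = 0
∂²g/∂w² = -2
∇²g = -2
At (-1, 1, -3): -2.

-2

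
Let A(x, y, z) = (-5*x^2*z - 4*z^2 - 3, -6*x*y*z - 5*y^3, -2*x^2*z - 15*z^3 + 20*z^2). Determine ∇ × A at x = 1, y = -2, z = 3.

(-12, -17, 36)

(∇×A)₁ = ∂A₃/∂y − ∂A₂/∂z = 6*x*y
(∇×A)₂ = ∂A₁/∂z − ∂A₃/∂x = -5*x^2 + 4*x*z - 8*z
(∇×A)₃ = ∂A₂/∂x − ∂A₁/∂y = -6*y*z
∇×A = (6*x*y, -5*x^2 + 4*x*z - 8*z, -6*y*z)
At (1, -2, 3): (-12, -17, 36).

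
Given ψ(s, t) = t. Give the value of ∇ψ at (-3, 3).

∂ψ/∂s = 0
∂ψ/∂t = 1
∇ψ = (0, 1)
At (-3, 3): (0, 1).

(0, 1)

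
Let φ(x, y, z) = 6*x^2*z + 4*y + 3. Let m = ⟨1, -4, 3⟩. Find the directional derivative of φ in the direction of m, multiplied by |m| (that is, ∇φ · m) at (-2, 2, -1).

∂φ/∂x = 12*x*z
∂φ/∂y = 4
∂φ/∂z = 6*x^2
∇φ at (-2, 2, -1) = (24, 4, 24)
∇φ · m = (24)(1) + (4)(-4) + (24)(3) = 80

80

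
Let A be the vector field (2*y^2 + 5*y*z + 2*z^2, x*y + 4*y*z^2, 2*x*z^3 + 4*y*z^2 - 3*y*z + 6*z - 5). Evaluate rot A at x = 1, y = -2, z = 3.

(∇×A)₁ = ∂A₃/∂y − ∂A₂/∂z = -8*y*z + 4*z^2 - 3*z
(∇×A)₂ = ∂A₁/∂z − ∂A₃/∂x = 5*y - 2*z^3 + 4*z
(∇×A)₃ = ∂A₂/∂x − ∂A₁/∂y = -3*y - 5*z
∇×A = (-8*y*z + 4*z^2 - 3*z, 5*y - 2*z^3 + 4*z, -3*y - 5*z)
At (1, -2, 3): (75, -52, -9).

(75, -52, -9)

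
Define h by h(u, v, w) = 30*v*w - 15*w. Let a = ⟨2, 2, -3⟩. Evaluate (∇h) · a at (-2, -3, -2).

195

∂h/∂u = 0
∂h/∂v = 30*w
∂h/∂w = 30*v - 15
∇h at (-2, -3, -2) = (0, -60, -105)
∇h · a = (0)(2) + (-60)(2) + (-105)(-3) = 195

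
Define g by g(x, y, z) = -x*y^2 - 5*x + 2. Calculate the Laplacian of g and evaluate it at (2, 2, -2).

-4

∂²g/∂x² = 0
∂²g/∂y² = -2*x
∂²g/∂z² = 0
∇²g = -2*x
At (2, 2, -2): -4.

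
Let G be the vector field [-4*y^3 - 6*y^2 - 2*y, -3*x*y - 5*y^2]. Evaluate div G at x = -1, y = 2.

-17

∂G₁/∂x = 0
∂G₂/∂y = -3*x - 10*y
∇·G = -3*x - 10*y
At (-1, 2): -17.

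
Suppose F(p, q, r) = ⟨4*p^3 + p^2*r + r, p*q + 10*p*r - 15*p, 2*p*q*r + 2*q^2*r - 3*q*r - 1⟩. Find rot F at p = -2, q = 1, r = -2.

(∇×F)₁ = ∂F₃/∂q − ∂F₂/∂r = 2*p*r - 10*p + 4*q*r - 3*r
(∇×F)₂ = ∂F₁/∂r − ∂F₃/∂p = p^2 - 2*q*r + 1
(∇×F)₃ = ∂F₂/∂p − ∂F₁/∂q = q + 10*r - 15
∇×F = (2*p*r - 10*p + 4*q*r - 3*r, p^2 - 2*q*r + 1, q + 10*r - 15)
At (-2, 1, -2): (26, 9, -34).

(26, 9, -34)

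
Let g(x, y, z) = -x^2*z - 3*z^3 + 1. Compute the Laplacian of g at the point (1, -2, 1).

∂²g/∂x² = -2*z
∂²g/∂y² = 0
∂²g/∂z² = -18*z
∇²g = -20*z
At (1, -2, 1): -20.

-20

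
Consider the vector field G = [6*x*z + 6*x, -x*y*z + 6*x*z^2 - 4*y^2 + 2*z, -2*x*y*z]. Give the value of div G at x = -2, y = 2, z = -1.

∂G₁/∂x = 6*z + 6
∂G₂/∂y = -x*z - 8*y
∂G₃/∂z = -2*x*y
∇·G = -2*x*y - x*z - 8*y + 6*z + 6
At (-2, 2, -1): -10.

-10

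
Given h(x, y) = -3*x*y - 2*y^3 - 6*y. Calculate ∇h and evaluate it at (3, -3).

(9, -69)

∂h/∂x = -3*y
∂h/∂y = -3*x - 6*y^2 - 6
∇h = (-3*y, -3*x - 6*y^2 - 6)
At (3, -3): (9, -69).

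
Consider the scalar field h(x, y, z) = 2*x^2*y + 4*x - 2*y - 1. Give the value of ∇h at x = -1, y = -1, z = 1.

(8, 0, 0)

∂h/∂x = 4*x*y + 4
∂h/∂y = 2*x^2 - 2
∂h/∂z = 0
∇h = (4*x*y + 4, 2*x^2 - 2, 0)
At (-1, -1, 1): (8, 0, 0).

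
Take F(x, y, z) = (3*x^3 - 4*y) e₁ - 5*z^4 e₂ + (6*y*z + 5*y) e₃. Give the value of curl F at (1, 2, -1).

(∇×F)₁ = ∂F₃/∂y − ∂F₂/∂z = 20*z^3 + 6*z + 5
(∇×F)₂ = ∂F₁/∂z − ∂F₃/∂x = 0
(∇×F)₃ = ∂F₂/∂x − ∂F₁/∂y = 4
∇×F = (20*z^3 + 6*z + 5, 0, 4)
At (1, 2, -1): (-21, 0, 4).

(-21, 0, 4)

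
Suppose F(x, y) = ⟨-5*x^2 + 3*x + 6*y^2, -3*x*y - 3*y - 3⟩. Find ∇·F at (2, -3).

-26

∂F₁/∂x = -10*x + 3
∂F₂/∂y = -3*x - 3
∇·F = -13*x
At (2, -3): -26.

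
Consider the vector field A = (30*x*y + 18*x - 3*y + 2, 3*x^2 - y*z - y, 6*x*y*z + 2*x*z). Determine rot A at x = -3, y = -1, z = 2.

(∇×A)₁ = ∂A₃/∂y − ∂A₂/∂z = 6*x*z + y
(∇×A)₂ = ∂A₁/∂z − ∂A₃/∂x = -6*y*z - 2*z
(∇×A)₃ = ∂A₂/∂x − ∂A₁/∂y = -24*x + 3
∇×A = (6*x*z + y, -6*y*z - 2*z, -24*x + 3)
At (-3, -1, 2): (-37, 8, 75).

(-37, 8, 75)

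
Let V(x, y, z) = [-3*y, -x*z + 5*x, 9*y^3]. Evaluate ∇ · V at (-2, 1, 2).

∂V₁/∂x = 0
∂V₂/∂y = 0
∂V₃/∂z = 0
∇·V = 0
At (-2, 1, 2): 0.

0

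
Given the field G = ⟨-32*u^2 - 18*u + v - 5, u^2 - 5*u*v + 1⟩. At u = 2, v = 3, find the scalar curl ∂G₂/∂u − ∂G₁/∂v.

-12

∂G₂/∂u = 2*u - 5*v
∂G₁/∂v = 1
Scalar curl = 2*u - 5*v - 1
At (2, 3): -12.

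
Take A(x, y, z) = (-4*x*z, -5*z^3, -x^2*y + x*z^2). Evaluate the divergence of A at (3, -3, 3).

∂A₁/∂x = -4*z
∂A₂/∂y = 0
∂A₃/∂z = 2*x*z
∇·A = 2*x*z - 4*z
At (3, -3, 3): 6.

6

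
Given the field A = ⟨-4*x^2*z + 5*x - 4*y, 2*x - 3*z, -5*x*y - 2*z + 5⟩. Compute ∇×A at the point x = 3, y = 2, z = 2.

(∇×A)₁ = ∂A₃/∂y − ∂A₂/∂z = -5*x + 3
(∇×A)₂ = ∂A₁/∂z − ∂A₃/∂x = -4*x^2 + 5*y
(∇×A)₃ = ∂A₂/∂x − ∂A₁/∂y = 6
∇×A = (-5*x + 3, -4*x^2 + 5*y, 6)
At (3, 2, 2): (-12, -26, 6).

(-12, -26, 6)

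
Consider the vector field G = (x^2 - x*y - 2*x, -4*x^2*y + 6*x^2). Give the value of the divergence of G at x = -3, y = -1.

∂G₁/∂x = 2*x - y - 2
∂G₂/∂y = -4*x^2
∇·G = -4*x^2 + 2*x - y - 2
At (-3, -1): -43.

-43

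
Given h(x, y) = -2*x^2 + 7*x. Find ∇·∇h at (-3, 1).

-4

∂²h/∂x² = -4
∂²h/∂y² = 0
∇²h = -4
At (-3, 1): -4.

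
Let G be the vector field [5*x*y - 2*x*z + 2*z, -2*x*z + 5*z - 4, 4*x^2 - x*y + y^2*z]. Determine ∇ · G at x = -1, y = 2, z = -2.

∂G₁/∂x = 5*y - 2*z
∂G₂/∂y = 0
∂G₃/∂z = y^2
∇·G = y^2 + 5*y - 2*z
At (-1, 2, -2): 18.

18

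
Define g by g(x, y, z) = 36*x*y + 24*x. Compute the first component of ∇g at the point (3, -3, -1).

(∇g)_1 = ∂g/∂x = 36*y + 24
At (3, -3, -1): -84.

-84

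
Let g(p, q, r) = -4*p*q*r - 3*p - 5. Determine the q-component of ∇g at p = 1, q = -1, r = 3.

-12

(∇g)_2 = ∂g/∂q = -4*p*r
At (1, -1, 3): -12.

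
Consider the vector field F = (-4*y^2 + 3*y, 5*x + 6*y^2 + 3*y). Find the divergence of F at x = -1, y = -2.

∂F₁/∂x = 0
∂F₂/∂y = 12*y + 3
∇·F = 12*y + 3
At (-1, -2): -21.

-21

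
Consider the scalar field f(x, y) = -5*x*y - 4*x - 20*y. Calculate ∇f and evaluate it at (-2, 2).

∂f/∂x = -5*y - 4
∂f/∂y = -5*x - 20
∇f = (-5*y - 4, -5*x - 20)
At (-2, 2): (-14, -10).

(-14, -10)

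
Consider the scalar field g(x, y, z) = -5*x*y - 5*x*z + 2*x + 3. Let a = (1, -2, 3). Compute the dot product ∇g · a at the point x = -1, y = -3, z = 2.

∂g/∂x = -5*y - 5*z + 2
∂g/∂y = -5*x
∂g/∂z = -5*x
∇g at (-1, -3, 2) = (7, 5, 5)
∇g · a = (7)(1) + (5)(-2) + (5)(3) = 12

12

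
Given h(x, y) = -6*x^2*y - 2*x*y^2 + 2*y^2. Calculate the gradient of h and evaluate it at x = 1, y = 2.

∂h/∂x = -12*x*y - 2*y^2
∂h/∂y = -6*x^2 - 4*x*y + 4*y
∇h = (-12*x*y - 2*y^2, -6*x^2 - 4*x*y + 4*y)
At (1, 2): (-32, -6).

(-32, -6)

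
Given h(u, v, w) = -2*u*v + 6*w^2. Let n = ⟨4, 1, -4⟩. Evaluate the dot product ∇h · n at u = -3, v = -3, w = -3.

∂h/∂u = -2*v
∂h/∂v = -2*u
∂h/∂w = 12*w
∇h at (-3, -3, -3) = (6, 6, -36)
∇h · n = (6)(4) + (6)(1) + (-36)(-4) = 174

174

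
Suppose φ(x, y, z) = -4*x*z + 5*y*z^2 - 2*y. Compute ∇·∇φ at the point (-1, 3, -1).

∂²φ/∂x² = 0
∂²φ/∂y² = 0
∂²φ/∂z² = 10*y
∇²φ = 10*y
At (-1, 3, -1): 30.

30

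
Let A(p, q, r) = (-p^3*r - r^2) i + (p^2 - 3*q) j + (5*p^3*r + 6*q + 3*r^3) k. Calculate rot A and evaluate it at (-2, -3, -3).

(6, 194, -4)

(∇×A)₁ = ∂A₃/∂q − ∂A₂/∂r = 6
(∇×A)₂ = ∂A₁/∂r − ∂A₃/∂p = -p^3 - 15*p^2*r - 2*r
(∇×A)₃ = ∂A₂/∂p − ∂A₁/∂q = 2*p
∇×A = (6, -p^3 - 15*p^2*r - 2*r, 2*p)
At (-2, -3, -3): (6, 194, -4).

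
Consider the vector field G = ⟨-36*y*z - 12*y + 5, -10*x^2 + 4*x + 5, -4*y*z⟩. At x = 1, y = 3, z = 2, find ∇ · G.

-12

∂G₁/∂x = 0
∂G₂/∂y = 0
∂G₃/∂z = -4*y
∇·G = -4*y
At (1, 3, 2): -12.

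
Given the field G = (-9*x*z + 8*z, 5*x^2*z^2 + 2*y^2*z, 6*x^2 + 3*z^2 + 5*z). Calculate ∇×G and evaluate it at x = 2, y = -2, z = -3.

(∇×G)₁ = ∂G₃/∂y − ∂G₂/∂z = -10*x^2*z - 2*y^2
(∇×G)₂ = ∂G₁/∂z − ∂G₃/∂x = -21*x + 8
(∇×G)₃ = ∂G₂/∂x − ∂G₁/∂y = 10*x*z^2
∇×G = (-10*x^2*z - 2*y^2, -21*x + 8, 10*x*z^2)
At (2, -2, -3): (112, -34, 180).

(112, -34, 180)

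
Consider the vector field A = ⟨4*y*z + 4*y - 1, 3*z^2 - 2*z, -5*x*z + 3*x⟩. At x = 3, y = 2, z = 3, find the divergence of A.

-15

∂A₁/∂x = 0
∂A₂/∂y = 0
∂A₃/∂z = -5*x
∇·A = -5*x
At (3, 2, 3): -15.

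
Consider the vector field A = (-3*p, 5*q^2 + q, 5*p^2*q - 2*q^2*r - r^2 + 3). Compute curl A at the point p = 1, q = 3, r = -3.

(41, -30, 0)

(∇×A)₁ = ∂A₃/∂q − ∂A₂/∂r = 5*p^2 - 4*q*r
(∇×A)₂ = ∂A₁/∂r − ∂A₃/∂p = -10*p*q
(∇×A)₃ = ∂A₂/∂p − ∂A₁/∂q = 0
∇×A = (5*p^2 - 4*q*r, -10*p*q, 0)
At (1, 3, -3): (41, -30, 0).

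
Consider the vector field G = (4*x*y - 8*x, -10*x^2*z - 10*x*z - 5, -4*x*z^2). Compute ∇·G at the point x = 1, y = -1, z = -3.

∂G₁/∂x = 4*y - 8
∂G₂/∂y = 0
∂G₃/∂z = -8*x*z
∇·G = -8*x*z + 4*y - 8
At (1, -1, -3): 12.

12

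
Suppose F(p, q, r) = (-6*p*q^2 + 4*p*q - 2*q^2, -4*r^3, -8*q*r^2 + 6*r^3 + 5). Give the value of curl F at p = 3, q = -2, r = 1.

(∇×F)₁ = ∂F₃/∂q − ∂F₂/∂r = 4*r^2
(∇×F)₂ = ∂F₁/∂r − ∂F₃/∂p = 0
(∇×F)₃ = ∂F₂/∂p − ∂F₁/∂q = 12*p*q - 4*p + 4*q
∇×F = (4*r^2, 0, 12*p*q - 4*p + 4*q)
At (3, -2, 1): (4, 0, -92).

(4, 0, -92)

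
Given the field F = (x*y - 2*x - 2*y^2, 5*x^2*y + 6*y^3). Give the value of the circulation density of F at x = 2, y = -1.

∂F₂/∂x = 10*x*y
∂F₁/∂y = x - 4*y
Scalar curl = 10*x*y - x + 4*y
At (2, -1): -26.

-26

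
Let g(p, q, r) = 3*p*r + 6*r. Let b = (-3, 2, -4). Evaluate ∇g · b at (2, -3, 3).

∂g/∂p = 3*r
∂g/∂q = 0
∂g/∂r = 3*p + 6
∇g at (2, -3, 3) = (9, 0, 12)
∇g · b = (9)(-3) + (0)(2) + (12)(-4) = -75

-75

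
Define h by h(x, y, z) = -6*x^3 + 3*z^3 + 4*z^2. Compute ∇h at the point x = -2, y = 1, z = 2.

(-72, 0, 52)

∂h/∂x = -18*x^2
∂h/∂y = 0
∂h/∂z = 9*z^2 + 8*z
∇h = (-18*x^2, 0, 9*z^2 + 8*z)
At (-2, 1, 2): (-72, 0, 52).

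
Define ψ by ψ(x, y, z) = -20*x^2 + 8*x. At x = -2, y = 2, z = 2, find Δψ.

∂²ψ/∂x² = -40
∂²ψ/∂y² = 0
∂²ψ/∂z² = 0
∇²ψ = -40
At (-2, 2, 2): -40.

-40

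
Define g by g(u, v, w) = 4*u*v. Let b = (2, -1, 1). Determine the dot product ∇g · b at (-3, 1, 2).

20

∂g/∂u = 4*v
∂g/∂v = 4*u
∂g/∂w = 0
∇g at (-3, 1, 2) = (4, -12, 0)
∇g · b = (4)(2) + (-12)(-1) + (0)(1) = 20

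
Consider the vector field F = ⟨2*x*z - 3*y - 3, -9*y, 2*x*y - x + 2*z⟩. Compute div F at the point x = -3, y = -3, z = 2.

-3

∂F₁/∂x = 2*z
∂F₂/∂y = -9
∂F₃/∂z = 2
∇·F = 2*z - 7
At (-3, -3, 2): -3.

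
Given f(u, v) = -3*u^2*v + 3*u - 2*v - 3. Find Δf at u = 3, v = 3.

-18

∂²f/∂u² = -6*v
∂²f/∂v² = 0
∇²f = -6*v
At (3, 3): -18.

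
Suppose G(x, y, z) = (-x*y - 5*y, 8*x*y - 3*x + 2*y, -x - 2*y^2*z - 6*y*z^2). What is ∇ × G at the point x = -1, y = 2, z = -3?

(-30, 1, 17)

(∇×G)₁ = ∂G₃/∂y − ∂G₂/∂z = -4*y*z - 6*z^2
(∇×G)₂ = ∂G₁/∂z − ∂G₃/∂x = 1
(∇×G)₃ = ∂G₂/∂x − ∂G₁/∂y = x + 8*y + 2
∇×G = (-4*y*z - 6*z^2, 1, x + 8*y + 2)
At (-1, 2, -3): (-30, 1, 17).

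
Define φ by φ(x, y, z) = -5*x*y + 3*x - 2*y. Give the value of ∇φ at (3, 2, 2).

∂φ/∂x = -5*y + 3
∂φ/∂y = -5*x - 2
∂φ/∂z = 0
∇φ = (-5*y + 3, -5*x - 2, 0)
At (3, 2, 2): (-7, -17, 0).

(-7, -17, 0)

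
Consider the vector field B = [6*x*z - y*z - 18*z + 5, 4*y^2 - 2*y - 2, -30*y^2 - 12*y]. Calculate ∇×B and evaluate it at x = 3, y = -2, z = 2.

(108, 2, 2)

(∇×B)₁ = ∂B₃/∂y − ∂B₂/∂z = -60*y - 12
(∇×B)₂ = ∂B₁/∂z − ∂B₃/∂x = 6*x - y - 18
(∇×B)₃ = ∂B₂/∂x − ∂B₁/∂y = z
∇×B = (-60*y - 12, 6*x - y - 18, z)
At (3, -2, 2): (108, 2, 2).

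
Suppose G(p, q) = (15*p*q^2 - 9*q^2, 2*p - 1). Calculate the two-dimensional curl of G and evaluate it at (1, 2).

∂G₂/∂p = 2
∂G₁/∂q = 30*p*q - 18*q
Scalar curl = -30*p*q + 18*q + 2
At (1, 2): -22.

-22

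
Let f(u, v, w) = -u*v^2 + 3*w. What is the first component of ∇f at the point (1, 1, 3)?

-1

(∇f)_1 = ∂f/∂u = -v^2
At (1, 1, 3): -1.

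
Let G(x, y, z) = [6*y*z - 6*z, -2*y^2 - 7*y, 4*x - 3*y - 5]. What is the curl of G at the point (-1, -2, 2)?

(-3, -22, -12)

(∇×G)₁ = ∂G₃/∂y − ∂G₂/∂z = -3
(∇×G)₂ = ∂G₁/∂z − ∂G₃/∂x = 6*y - 10
(∇×G)₃ = ∂G₂/∂x − ∂G₁/∂y = -6*z
∇×G = (-3, 6*y - 10, -6*z)
At (-1, -2, 2): (-3, -22, -12).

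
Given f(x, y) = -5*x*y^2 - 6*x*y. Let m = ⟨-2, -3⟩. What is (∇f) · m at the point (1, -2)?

-26

∂f/∂x = -5*y^2 - 6*y
∂f/∂y = -10*x*y - 6*x
∇f at (1, -2) = (-8, 14)
∇f · m = (-8)(-2) + (14)(-3) = -26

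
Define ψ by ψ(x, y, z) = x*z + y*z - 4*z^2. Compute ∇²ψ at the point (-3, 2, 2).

-8

∂²ψ/∂x² = 0
∂²ψ/∂y² = 0
∂²ψ/∂z² = -8
∇²ψ = -8
At (-3, 2, 2): -8.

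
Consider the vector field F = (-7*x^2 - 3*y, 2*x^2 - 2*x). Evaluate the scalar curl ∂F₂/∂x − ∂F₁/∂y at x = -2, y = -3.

-7

∂F₂/∂x = 4*x - 2
∂F₁/∂y = -3
Scalar curl = 4*x + 1
At (-2, -3): -7.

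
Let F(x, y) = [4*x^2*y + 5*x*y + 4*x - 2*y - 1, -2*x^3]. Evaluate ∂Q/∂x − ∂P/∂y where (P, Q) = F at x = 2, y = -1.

-48

∂F₂/∂x = -6*x^2
∂F₁/∂y = 4*x^2 + 5*x - 2
Scalar curl = -10*x^2 - 5*x + 2
At (2, -1): -48.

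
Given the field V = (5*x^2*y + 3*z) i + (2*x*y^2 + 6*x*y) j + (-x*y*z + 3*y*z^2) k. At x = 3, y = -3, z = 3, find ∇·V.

-153

∂V₁/∂x = 10*x*y
∂V₂/∂y = 4*x*y + 6*x
∂V₃/∂z = -x*y + 6*y*z
∇·V = 13*x*y + 6*x + 6*y*z
At (3, -3, 3): -153.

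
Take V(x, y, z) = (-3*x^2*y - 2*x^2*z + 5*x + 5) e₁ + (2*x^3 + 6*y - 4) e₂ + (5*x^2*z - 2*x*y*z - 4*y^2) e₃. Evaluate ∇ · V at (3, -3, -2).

∂V₁/∂x = -6*x*y - 4*x*z + 5
∂V₂/∂y = 6
∂V₃/∂z = 5*x^2 - 2*x*y
∇·V = 5*x^2 - 8*x*y - 4*x*z + 11
At (3, -3, -2): 152.

152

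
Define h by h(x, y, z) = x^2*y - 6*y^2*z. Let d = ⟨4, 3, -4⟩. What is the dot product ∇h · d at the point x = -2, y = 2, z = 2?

∂h/∂x = 2*x*y
∂h/∂y = x^2 - 12*y*z
∂h/∂z = -6*y^2
∇h at (-2, 2, 2) = (-8, -44, -24)
∇h · d = (-8)(4) + (-44)(3) + (-24)(-4) = -68

-68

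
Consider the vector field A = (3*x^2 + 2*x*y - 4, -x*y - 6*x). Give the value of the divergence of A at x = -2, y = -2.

-14

∂A₁/∂x = 6*x + 2*y
∂A₂/∂y = -x
∇·A = 5*x + 2*y
At (-2, -2): -14.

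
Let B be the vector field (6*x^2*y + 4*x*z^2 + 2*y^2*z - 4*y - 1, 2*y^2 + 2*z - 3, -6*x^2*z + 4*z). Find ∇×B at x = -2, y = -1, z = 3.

(-2, -118, -8)

(∇×B)₁ = ∂B₃/∂y − ∂B₂/∂z = -2
(∇×B)₂ = ∂B₁/∂z − ∂B₃/∂x = 20*x*z + 2*y^2
(∇×B)₃ = ∂B₂/∂x − ∂B₁/∂y = -6*x^2 - 4*y*z + 4
∇×B = (-2, 20*x*z + 2*y^2, -6*x^2 - 4*y*z + 4)
At (-2, -1, 3): (-2, -118, -8).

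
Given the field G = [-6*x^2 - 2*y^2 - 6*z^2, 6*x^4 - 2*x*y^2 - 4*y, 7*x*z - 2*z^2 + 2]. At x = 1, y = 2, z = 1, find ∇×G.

(∇×G)₁ = ∂G₃/∂y − ∂G₂/∂z = 0
(∇×G)₂ = ∂G₁/∂z − ∂G₃/∂x = -19*z
(∇×G)₃ = ∂G₂/∂x − ∂G₁/∂y = 24*x^3 - 2*y^2 + 4*y
∇×G = (0, -19*z, 24*x^3 - 2*y^2 + 4*y)
At (1, 2, 1): (0, -19, 24).

(0, -19, 24)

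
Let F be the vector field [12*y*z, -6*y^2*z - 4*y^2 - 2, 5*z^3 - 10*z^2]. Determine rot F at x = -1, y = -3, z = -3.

(54, -36, 36)

(∇×F)₁ = ∂F₃/∂y − ∂F₂/∂z = 6*y^2
(∇×F)₂ = ∂F₁/∂z − ∂F₃/∂x = 12*y
(∇×F)₃ = ∂F₂/∂x − ∂F₁/∂y = -12*z
∇×F = (6*y^2, 12*y, -12*z)
At (-1, -3, -3): (54, -36, 36).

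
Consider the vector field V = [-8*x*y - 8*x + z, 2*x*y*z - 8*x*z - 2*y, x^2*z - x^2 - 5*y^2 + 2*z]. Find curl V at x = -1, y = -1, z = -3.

(0, -7, 22)

(∇×V)₁ = ∂V₃/∂y − ∂V₂/∂z = -2*x*y + 8*x - 10*y
(∇×V)₂ = ∂V₁/∂z − ∂V₃/∂x = -2*x*z + 2*x + 1
(∇×V)₃ = ∂V₂/∂x − ∂V₁/∂y = 8*x + 2*y*z - 8*z
∇×V = (-2*x*y + 8*x - 10*y, -2*x*z + 2*x + 1, 8*x + 2*y*z - 8*z)
At (-1, -1, -3): (0, -7, 22).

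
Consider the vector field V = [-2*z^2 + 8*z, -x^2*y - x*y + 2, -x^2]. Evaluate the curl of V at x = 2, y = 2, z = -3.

(∇×V)₁ = ∂V₃/∂y − ∂V₂/∂z = 0
(∇×V)₂ = ∂V₁/∂z − ∂V₃/∂x = 2*x - 4*z + 8
(∇×V)₃ = ∂V₂/∂x − ∂V₁/∂y = -2*x*y - y
∇×V = (0, 2*x - 4*z + 8, -2*x*y - y)
At (2, 2, -3): (0, 24, -10).

(0, 24, -10)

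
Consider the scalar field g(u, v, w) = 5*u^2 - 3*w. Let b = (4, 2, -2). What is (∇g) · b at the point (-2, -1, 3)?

∂g/∂u = 10*u
∂g/∂v = 0
∂g/∂w = -3
∇g at (-2, -1, 3) = (-20, 0, -3)
∇g · b = (-20)(4) + (0)(2) + (-3)(-2) = -74

-74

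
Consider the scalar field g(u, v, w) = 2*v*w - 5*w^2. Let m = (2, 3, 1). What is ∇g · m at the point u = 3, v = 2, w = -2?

∂g/∂u = 0
∂g/∂v = 2*w
∂g/∂w = 2*v - 10*w
∇g at (3, 2, -2) = (0, -4, 24)
∇g · m = (0)(2) + (-4)(3) + (24)(1) = 12

12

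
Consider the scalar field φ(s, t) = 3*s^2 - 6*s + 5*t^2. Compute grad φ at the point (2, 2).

∂φ/∂s = 6*s - 6
∂φ/∂t = 10*t
∇φ = (6*s - 6, 10*t)
At (2, 2): (6, 20).

(6, 20)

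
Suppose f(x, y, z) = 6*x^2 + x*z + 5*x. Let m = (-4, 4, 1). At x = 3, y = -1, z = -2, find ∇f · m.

∂f/∂x = 12*x + z + 5
∂f/∂y = 0
∂f/∂z = x
∇f at (3, -1, -2) = (39, 0, 3)
∇f · m = (39)(-4) + (0)(4) + (3)(1) = -153

-153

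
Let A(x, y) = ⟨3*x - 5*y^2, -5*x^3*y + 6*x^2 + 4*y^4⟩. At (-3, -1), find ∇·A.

122

∂A₁/∂x = 3
∂A₂/∂y = -5*x^3 + 16*y^3
∇·A = -5*x^3 + 16*y^3 + 3
At (-3, -1): 122.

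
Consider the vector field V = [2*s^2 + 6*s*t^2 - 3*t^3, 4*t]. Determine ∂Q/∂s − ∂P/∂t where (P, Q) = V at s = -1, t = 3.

117

∂V₂/∂s = 0
∂V₁/∂t = 12*s*t - 9*t^2
Scalar curl = -12*s*t + 9*t^2
At (-1, 3): 117.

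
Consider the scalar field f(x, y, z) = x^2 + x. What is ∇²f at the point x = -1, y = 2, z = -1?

2

∂²f/∂x² = 2
∂²f/∂y² = 0
∂²f/∂z² = 0
∇²f = 2
At (-1, 2, -1): 2.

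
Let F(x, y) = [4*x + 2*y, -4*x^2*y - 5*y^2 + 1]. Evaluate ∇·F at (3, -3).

∂F₁/∂x = 4
∂F₂/∂y = -4*x^2 - 10*y
∇·F = -4*x^2 - 10*y + 4
At (3, -3): -2.

-2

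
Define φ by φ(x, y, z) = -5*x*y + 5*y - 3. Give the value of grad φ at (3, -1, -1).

∂φ/∂x = -5*y
∂φ/∂y = -5*x + 5
∂φ/∂z = 0
∇φ = (-5*y, -5*x + 5, 0)
At (3, -1, -1): (5, -10, 0).

(5, -10, 0)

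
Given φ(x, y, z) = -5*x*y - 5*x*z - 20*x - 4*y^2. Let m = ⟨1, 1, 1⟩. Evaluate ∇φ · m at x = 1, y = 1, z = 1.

∂φ/∂x = -5*y - 5*z - 20
∂φ/∂y = -5*x - 8*y
∂φ/∂z = -5*x
∇φ at (1, 1, 1) = (-30, -13, -5)
∇φ · m = (-30)(1) + (-13)(1) + (-5)(1) = -48

-48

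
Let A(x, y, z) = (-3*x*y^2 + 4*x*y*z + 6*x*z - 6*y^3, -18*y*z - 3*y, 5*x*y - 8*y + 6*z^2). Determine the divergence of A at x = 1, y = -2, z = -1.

-7

∂A₁/∂x = -3*y^2 + 4*y*z + 6*z
∂A₂/∂y = -18*z - 3
∂A₃/∂z = 12*z
∇·A = -3*y^2 + 4*y*z - 3
At (1, -2, -1): -7.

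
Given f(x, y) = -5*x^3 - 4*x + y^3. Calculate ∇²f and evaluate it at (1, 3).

-12

∂²f/∂x² = -30*x
∂²f/∂y² = 6*y
∇²f = -30*x + 6*y
At (1, 3): -12.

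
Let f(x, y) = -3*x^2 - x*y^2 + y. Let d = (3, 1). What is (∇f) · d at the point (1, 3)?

-50

∂f/∂x = -6*x - y^2
∂f/∂y = -2*x*y + 1
∇f at (1, 3) = (-15, -5)
∇f · d = (-15)(3) + (-5)(1) = -50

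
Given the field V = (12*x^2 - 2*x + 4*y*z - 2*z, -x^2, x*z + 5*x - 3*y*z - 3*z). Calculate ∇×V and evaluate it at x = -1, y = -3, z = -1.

(3, -18, 6)

(∇×V)₁ = ∂V₃/∂y − ∂V₂/∂z = -3*z
(∇×V)₂ = ∂V₁/∂z − ∂V₃/∂x = 4*y - z - 7
(∇×V)₃ = ∂V₂/∂x − ∂V₁/∂y = -2*x - 4*z
∇×V = (-3*z, 4*y - z - 7, -2*x - 4*z)
At (-1, -3, -1): (3, -18, 6).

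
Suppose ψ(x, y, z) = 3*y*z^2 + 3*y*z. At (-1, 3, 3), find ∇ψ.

(0, 36, 63)

∂ψ/∂x = 0
∂ψ/∂y = 3*z^2 + 3*z
∂ψ/∂z = 6*y*z + 3*y
∇ψ = (0, 3*z^2 + 3*z, 6*y*z + 3*y)
At (-1, 3, 3): (0, 36, 63).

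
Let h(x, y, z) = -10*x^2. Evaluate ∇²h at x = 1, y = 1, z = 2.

-20

∂²h/∂x² = -20
∂²h/∂y² = 0
∂²h/∂z² = 0
∇²h = -20
At (1, 1, 2): -20.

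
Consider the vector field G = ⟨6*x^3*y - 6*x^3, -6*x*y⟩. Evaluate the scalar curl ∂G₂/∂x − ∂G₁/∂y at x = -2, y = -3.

66

∂G₂/∂x = -6*y
∂G₁/∂y = 6*x^3
Scalar curl = -6*x^3 - 6*y
At (-2, -3): 66.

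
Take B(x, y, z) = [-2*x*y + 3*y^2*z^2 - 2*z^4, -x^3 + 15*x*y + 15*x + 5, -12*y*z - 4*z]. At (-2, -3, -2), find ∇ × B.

(∇×B)₁ = ∂B₃/∂y − ∂B₂/∂z = -12*z
(∇×B)₂ = ∂B₁/∂z − ∂B₃/∂x = 6*y^2*z - 8*z^3
(∇×B)₃ = ∂B₂/∂x − ∂B₁/∂y = -3*x^2 + 2*x - 6*y*z^2 + 15*y + 15
∇×B = (-12*z, 6*y^2*z - 8*z^3, -3*x^2 + 2*x - 6*y*z^2 + 15*y + 15)
At (-2, -3, -2): (24, -44, 26).

(24, -44, 26)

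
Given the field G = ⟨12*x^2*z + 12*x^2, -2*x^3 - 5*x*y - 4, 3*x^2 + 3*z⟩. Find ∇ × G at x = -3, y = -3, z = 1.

(0, 126, -39)

(∇×G)₁ = ∂G₃/∂y − ∂G₂/∂z = 0
(∇×G)₂ = ∂G₁/∂z − ∂G₃/∂x = 12*x^2 - 6*x
(∇×G)₃ = ∂G₂/∂x − ∂G₁/∂y = -6*x^2 - 5*y
∇×G = (0, 12*x^2 - 6*x, -6*x^2 - 5*y)
At (-3, -3, 1): (0, 126, -39).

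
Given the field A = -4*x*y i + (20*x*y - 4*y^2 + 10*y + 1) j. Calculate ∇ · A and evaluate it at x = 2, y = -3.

86

∂A₁/∂x = -4*y
∂A₂/∂y = 20*x - 8*y + 10
∇·A = 20*x - 12*y + 10
At (2, -3): 86.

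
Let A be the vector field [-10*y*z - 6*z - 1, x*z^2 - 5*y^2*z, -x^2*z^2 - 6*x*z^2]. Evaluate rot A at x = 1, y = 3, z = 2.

(41, -4, 24)

(∇×A)₁ = ∂A₃/∂y − ∂A₂/∂z = -2*x*z + 5*y^2
(∇×A)₂ = ∂A₁/∂z − ∂A₃/∂x = 2*x*z^2 - 10*y + 6*z^2 - 6
(∇×A)₃ = ∂A₂/∂x − ∂A₁/∂y = z^2 + 10*z
∇×A = (-2*x*z + 5*y^2, 2*x*z^2 - 10*y + 6*z^2 - 6, z^2 + 10*z)
At (1, 3, 2): (41, -4, 24).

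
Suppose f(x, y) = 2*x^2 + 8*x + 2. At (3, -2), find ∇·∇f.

4

∂²f/∂x² = 4
∂²f/∂y² = 0
∇²f = 4
At (3, -2): 4.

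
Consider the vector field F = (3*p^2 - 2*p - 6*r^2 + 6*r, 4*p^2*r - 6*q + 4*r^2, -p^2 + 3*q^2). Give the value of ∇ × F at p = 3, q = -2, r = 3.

(-72, -24, 72)

(∇×F)₁ = ∂F₃/∂q − ∂F₂/∂r = -4*p^2 + 6*q - 8*r
(∇×F)₂ = ∂F₁/∂r − ∂F₃/∂p = 2*p - 12*r + 6
(∇×F)₃ = ∂F₂/∂p − ∂F₁/∂q = 8*p*r
∇×F = (-4*p^2 + 6*q - 8*r, 2*p - 12*r + 6, 8*p*r)
At (3, -2, 3): (-72, -24, 72).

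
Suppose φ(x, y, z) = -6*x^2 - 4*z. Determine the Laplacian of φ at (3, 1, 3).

∂²φ/∂x² = -12
∂²φ/∂y² = 0
∂²φ/∂z² = 0
∇²φ = -12
At (3, 1, 3): -12.

-12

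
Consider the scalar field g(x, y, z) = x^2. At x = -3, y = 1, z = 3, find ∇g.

(-6, 0, 0)

∂g/∂x = 2*x
∂g/∂y = 0
∂g/∂z = 0
∇g = (2*x, 0, 0)
At (-3, 1, 3): (-6, 0, 0).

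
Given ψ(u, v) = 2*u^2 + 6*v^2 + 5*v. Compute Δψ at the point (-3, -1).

16

∂²ψ/∂u² = 4
∂²ψ/∂v² = 12
∇²ψ = 16
At (-3, -1): 16.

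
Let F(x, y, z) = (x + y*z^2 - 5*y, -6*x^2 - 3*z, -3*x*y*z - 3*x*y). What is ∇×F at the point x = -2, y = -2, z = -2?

(∇×F)₁ = ∂F₃/∂y − ∂F₂/∂z = -3*x*z - 3*x + 3
(∇×F)₂ = ∂F₁/∂z − ∂F₃/∂x = 5*y*z + 3*y
(∇×F)₃ = ∂F₂/∂x − ∂F₁/∂y = -12*x - z^2 + 5
∇×F = (-3*x*z - 3*x + 3, 5*y*z + 3*y, -12*x - z^2 + 5)
At (-2, -2, -2): (-3, 14, 25).

(-3, 14, 25)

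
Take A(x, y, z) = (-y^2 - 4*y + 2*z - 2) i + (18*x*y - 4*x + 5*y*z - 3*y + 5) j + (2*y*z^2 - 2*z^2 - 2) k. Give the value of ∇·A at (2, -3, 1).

∂A₁/∂x = 0
∂A₂/∂y = 18*x + 5*z - 3
∂A₃/∂z = 4*y*z - 4*z
∇·A = 18*x + 4*y*z + z - 3
At (2, -3, 1): 22.

22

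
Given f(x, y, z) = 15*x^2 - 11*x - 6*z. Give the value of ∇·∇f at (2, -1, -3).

30

∂²f/∂x² = 30
∂²f/∂y² = 0
∂²f/∂z² = 0
∇²f = 30
At (2, -1, -3): 30.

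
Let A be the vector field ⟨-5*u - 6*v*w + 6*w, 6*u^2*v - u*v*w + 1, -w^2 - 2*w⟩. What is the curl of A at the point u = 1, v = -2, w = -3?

(-2, 18, -48)

(∇×A)₁ = ∂A₃/∂v − ∂A₂/∂w = u*v
(∇×A)₂ = ∂A₁/∂w − ∂A₃/∂u = -6*v + 6
(∇×A)₃ = ∂A₂/∂u − ∂A₁/∂v = 12*u*v - v*w + 6*w
∇×A = (u*v, -6*v + 6, 12*u*v - v*w + 6*w)
At (1, -2, -3): (-2, 18, -48).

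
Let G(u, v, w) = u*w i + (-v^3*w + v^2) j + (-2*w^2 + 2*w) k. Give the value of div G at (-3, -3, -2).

∂G₁/∂u = w
∂G₂/∂v = -3*v^2*w + 2*v
∂G₃/∂w = -4*w + 2
∇·G = -3*v^2*w + 2*v - 3*w + 2
At (-3, -3, -2): 56.

56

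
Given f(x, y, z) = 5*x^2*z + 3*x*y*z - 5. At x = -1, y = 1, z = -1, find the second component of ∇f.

(∇f)_2 = ∂f/∂y = 3*x*z
At (-1, 1, -1): 3.

3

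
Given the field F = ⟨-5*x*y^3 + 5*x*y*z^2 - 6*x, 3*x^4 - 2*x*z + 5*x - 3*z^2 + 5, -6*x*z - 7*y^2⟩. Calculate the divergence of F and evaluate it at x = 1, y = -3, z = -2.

63

∂F₁/∂x = -5*y^3 + 5*y*z^2 - 6
∂F₂/∂y = 0
∂F₃/∂z = -6*x
∇·F = -6*x - 5*y^3 + 5*y*z^2 - 6
At (1, -3, -2): 63.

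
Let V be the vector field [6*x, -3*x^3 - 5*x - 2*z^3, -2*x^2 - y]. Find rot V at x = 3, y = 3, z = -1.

(∇×V)₁ = ∂V₃/∂y − ∂V₂/∂z = 6*z^2 - 1
(∇×V)₂ = ∂V₁/∂z − ∂V₃/∂x = 4*x
(∇×V)₃ = ∂V₂/∂x − ∂V₁/∂y = -9*x^2 - 5
∇×V = (6*z^2 - 1, 4*x, -9*x^2 - 5)
At (3, 3, -1): (5, 12, -86).

(5, 12, -86)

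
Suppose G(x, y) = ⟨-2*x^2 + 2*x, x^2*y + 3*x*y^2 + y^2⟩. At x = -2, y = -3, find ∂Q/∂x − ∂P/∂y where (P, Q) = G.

39

∂G₂/∂x = 2*x*y + 3*y^2
∂G₁/∂y = 0
Scalar curl = 2*x*y + 3*y^2
At (-2, -3): 39.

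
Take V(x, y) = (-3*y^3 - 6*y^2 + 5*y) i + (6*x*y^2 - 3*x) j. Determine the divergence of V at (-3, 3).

-108

∂V₁/∂x = 0
∂V₂/∂y = 12*x*y
∇·V = 12*x*y
At (-3, 3): -108.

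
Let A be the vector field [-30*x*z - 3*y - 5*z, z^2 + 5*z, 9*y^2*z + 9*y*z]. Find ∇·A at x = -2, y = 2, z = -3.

144

∂A₁/∂x = -30*z
∂A₂/∂y = 0
∂A₃/∂z = 9*y^2 + 9*y
∇·A = 9*y^2 + 9*y - 30*z
At (-2, 2, -3): 144.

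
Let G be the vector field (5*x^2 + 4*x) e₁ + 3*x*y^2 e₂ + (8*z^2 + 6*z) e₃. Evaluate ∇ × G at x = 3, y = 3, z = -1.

(0, 0, 27)

(∇×G)₁ = ∂G₃/∂y − ∂G₂/∂z = 0
(∇×G)₂ = ∂G₁/∂z − ∂G₃/∂x = 0
(∇×G)₃ = ∂G₂/∂x − ∂G₁/∂y = 3*y^2
∇×G = (0, 0, 3*y^2)
At (3, 3, -1): (0, 0, 27).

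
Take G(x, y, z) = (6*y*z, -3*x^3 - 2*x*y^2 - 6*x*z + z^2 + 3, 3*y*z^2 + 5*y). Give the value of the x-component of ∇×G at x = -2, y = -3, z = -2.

(∇×G)_1 = ∂G₃/∂y − ∂G₂/∂z
= 3*z^2 + 5 − (-6*x + 2*z)
= 6*x + 3*z^2 - 2*z + 5
At (-2, -3, -2): 9.

9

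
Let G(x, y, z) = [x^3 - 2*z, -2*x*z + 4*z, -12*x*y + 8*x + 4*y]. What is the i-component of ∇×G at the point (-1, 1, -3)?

(∇×G)_1 = ∂G₃/∂y − ∂G₂/∂z
= -12*x + 4 − (-2*x + 4)
= -10*x
At (-1, 1, -3): 10.

10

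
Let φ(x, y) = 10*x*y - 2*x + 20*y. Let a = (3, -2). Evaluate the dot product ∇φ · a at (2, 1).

-56

∂φ/∂x = 10*y - 2
∂φ/∂y = 10*x + 20
∇φ at (2, 1) = (8, 40)
∇φ · a = (8)(3) + (40)(-2) = -56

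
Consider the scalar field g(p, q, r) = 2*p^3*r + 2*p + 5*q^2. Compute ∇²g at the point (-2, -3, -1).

34

∂²g/∂p² = 12*p*r
∂²g/∂q² = 10
∂²g/∂r² = 0
∇²g = 12*p*r + 10
At (-2, -3, -1): 34.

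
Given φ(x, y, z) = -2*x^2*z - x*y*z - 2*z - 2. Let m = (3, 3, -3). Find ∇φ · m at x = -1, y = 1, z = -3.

-27

∂φ/∂x = -4*x*z - y*z
∂φ/∂y = -x*z
∂φ/∂z = -2*x^2 - x*y - 2
∇φ at (-1, 1, -3) = (-9, -3, -3)
∇φ · m = (-9)(3) + (-3)(3) + (-3)(-3) = -27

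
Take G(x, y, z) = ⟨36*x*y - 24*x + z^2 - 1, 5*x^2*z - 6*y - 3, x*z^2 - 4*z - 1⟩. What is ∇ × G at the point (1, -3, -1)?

(-5, -3, -46)

(∇×G)₁ = ∂G₃/∂y − ∂G₂/∂z = -5*x^2
(∇×G)₂ = ∂G₁/∂z − ∂G₃/∂x = -z^2 + 2*z
(∇×G)₃ = ∂G₂/∂x − ∂G₁/∂y = 10*x*z - 36*x
∇×G = (-5*x^2, -z^2 + 2*z, 10*x*z - 36*x)
At (1, -3, -1): (-5, -3, -46).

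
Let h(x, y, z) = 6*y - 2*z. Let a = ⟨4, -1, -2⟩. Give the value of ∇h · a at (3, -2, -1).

-2

∂h/∂x = 0
∂h/∂y = 6
∂h/∂z = -2
∇h at (3, -2, -1) = (0, 6, -2)
∇h · a = (0)(4) + (6)(-1) + (-2)(-2) = -2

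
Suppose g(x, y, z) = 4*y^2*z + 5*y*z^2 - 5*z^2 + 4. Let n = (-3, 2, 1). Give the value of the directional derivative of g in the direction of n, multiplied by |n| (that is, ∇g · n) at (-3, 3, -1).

∂g/∂x = 0
∂g/∂y = 8*y*z + 5*z^2
∂g/∂z = 4*y^2 + 10*y*z - 10*z
∇g at (-3, 3, -1) = (0, -19, 16)
∇g · n = (0)(-3) + (-19)(2) + (16)(1) = -22

-22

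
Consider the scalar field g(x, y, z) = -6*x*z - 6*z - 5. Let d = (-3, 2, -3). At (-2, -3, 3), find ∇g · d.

36

∂g/∂x = -6*z
∂g/∂y = 0
∂g/∂z = -6*x - 6
∇g at (-2, -3, 3) = (-18, 0, 6)
∇g · d = (-18)(-3) + (0)(2) + (6)(-3) = 36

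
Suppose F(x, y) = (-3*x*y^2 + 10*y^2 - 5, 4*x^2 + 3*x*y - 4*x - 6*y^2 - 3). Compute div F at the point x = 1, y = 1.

-12

∂F₁/∂x = -3*y^2
∂F₂/∂y = 3*x - 12*y
∇·F = 3*x - 3*y^2 - 12*y
At (1, 1): -12.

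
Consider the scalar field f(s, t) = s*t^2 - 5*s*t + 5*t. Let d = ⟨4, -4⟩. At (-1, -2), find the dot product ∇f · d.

∂f/∂s = t^2 - 5*t
∂f/∂t = 2*s*t - 5*s + 5
∇f at (-1, -2) = (14, 14)
∇f · d = (14)(4) + (14)(-4) = 0

0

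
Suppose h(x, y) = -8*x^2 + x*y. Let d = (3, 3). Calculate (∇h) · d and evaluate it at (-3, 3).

∂h/∂x = -16*x + y
∂h/∂y = x
∇h at (-3, 3) = (51, -3)
∇h · d = (51)(3) + (-3)(3) = 144

144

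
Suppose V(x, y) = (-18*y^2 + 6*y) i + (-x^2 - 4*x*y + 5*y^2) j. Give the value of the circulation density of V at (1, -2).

-72

∂V₂/∂x = -2*x - 4*y
∂V₁/∂y = -36*y + 6
Scalar curl = -2*x + 32*y - 6
At (1, -2): -72.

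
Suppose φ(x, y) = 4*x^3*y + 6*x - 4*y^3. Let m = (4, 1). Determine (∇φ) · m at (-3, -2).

-996

∂φ/∂x = 12*x^2*y + 6
∂φ/∂y = 4*x^3 - 12*y^2
∇φ at (-3, -2) = (-210, -156)
∇φ · m = (-210)(4) + (-156)(1) = -996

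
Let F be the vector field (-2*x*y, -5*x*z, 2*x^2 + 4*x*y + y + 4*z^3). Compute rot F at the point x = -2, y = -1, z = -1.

(∇×F)₁ = ∂F₃/∂y − ∂F₂/∂z = 9*x + 1
(∇×F)₂ = ∂F₁/∂z − ∂F₃/∂x = -4*x - 4*y
(∇×F)₃ = ∂F₂/∂x − ∂F₁/∂y = 2*x - 5*z
∇×F = (9*x + 1, -4*x - 4*y, 2*x - 5*z)
At (-2, -1, -1): (-17, 12, 1).

(-17, 12, 1)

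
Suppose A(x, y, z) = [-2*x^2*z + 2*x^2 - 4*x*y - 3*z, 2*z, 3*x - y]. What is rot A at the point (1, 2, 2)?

(∇×A)₁ = ∂A₃/∂y − ∂A₂/∂z = -3
(∇×A)₂ = ∂A₁/∂z − ∂A₃/∂x = -2*x^2 - 6
(∇×A)₃ = ∂A₂/∂x − ∂A₁/∂y = 4*x
∇×A = (-3, -2*x^2 - 6, 4*x)
At (1, 2, 2): (-3, -8, 4).

(-3, -8, 4)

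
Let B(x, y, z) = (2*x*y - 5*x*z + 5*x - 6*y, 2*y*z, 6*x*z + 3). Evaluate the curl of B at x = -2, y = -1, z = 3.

(2, -8, 10)

(∇×B)₁ = ∂B₃/∂y − ∂B₂/∂z = -2*y
(∇×B)₂ = ∂B₁/∂z − ∂B₃/∂x = -5*x - 6*z
(∇×B)₃ = ∂B₂/∂x − ∂B₁/∂y = -2*x + 6
∇×B = (-2*y, -5*x - 6*z, -2*x + 6)
At (-2, -1, 3): (2, -8, 10).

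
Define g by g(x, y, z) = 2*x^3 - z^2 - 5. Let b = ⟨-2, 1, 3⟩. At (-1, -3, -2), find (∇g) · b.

0

∂g/∂x = 6*x^2
∂g/∂y = 0
∂g/∂z = -2*z
∇g at (-1, -3, -2) = (6, 0, 4)
∇g · b = (6)(-2) + (0)(1) + (4)(3) = 0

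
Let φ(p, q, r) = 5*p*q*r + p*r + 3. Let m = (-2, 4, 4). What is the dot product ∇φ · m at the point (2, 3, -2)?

∂φ/∂p = 5*q*r + r
∂φ/∂q = 5*p*r
∂φ/∂r = 5*p*q + p
∇φ at (2, 3, -2) = (-32, -20, 32)
∇φ · m = (-32)(-2) + (-20)(4) + (32)(4) = 112

112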